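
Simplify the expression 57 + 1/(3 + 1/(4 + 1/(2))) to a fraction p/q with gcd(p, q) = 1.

1662/29

Use the convergent recurrence hₖ = aₖ·hₖ₋₁ + hₖ₋₂ (and likewise for the denominators kₖ):
a_0 = 57: 57/1
a_1 = 3: 172/3
a_2 = 4: 745/13
a_3 = 2: 1662/29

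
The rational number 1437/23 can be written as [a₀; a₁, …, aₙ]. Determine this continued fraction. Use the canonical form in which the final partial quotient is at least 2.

Repeatedly divide and take the remainder:
⌊1437/23⌋ = 62, remainder 11
⌊23/11⌋ = 2, remainder 1
⌊11/1⌋ = 11, remainder 0

[62; 2, 11]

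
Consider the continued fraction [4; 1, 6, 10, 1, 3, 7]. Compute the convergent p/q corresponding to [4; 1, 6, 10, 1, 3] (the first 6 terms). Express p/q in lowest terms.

1482/305

Compute successive convergents:
a_0 = 4: 4/1
a_1 = 1: 5/1
a_2 = 6: 34/7
a_3 = 10: 345/71
a_4 = 1: 379/78
a_5 = 3: 1482/305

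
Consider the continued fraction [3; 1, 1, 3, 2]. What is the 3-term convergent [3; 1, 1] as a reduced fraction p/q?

7/2

Start with 1.
1 + 1/(1/1) = 1 + 1/1 = 2/1
3 + 1/(2/1) = 3 + 1/2 = 7/2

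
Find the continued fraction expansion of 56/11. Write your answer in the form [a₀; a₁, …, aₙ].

56 ÷ 11 → quotient 5, remainder 1
11 ÷ 1 → quotient 11, remainder 0

[5; 11]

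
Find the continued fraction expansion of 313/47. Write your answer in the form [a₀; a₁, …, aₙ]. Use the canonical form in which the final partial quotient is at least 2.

[6; 1, 1, 1, 15]

Repeatedly divide and take the remainder:
313 = 6·47 + 31, so a_0 = 6
47 = 1·31 + 16, so a_1 = 1
31 = 1·16 + 15, so a_2 = 1
16 = 1·15 + 1, so a_3 = 1
15 = 15·1 + 0, so a_4 = 15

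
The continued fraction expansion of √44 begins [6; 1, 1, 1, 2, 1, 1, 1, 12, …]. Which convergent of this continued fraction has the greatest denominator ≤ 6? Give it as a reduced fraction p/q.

20/3

a_0 = 6: 6/1  (≤ bound)
a_1 = 1: 7/1  (≤ bound)
a_2 = 1: 13/2  (≤ bound)
a_3 = 1: 20/3  (≤ bound)
a_4 = 2: 53/8  (> 6, stop)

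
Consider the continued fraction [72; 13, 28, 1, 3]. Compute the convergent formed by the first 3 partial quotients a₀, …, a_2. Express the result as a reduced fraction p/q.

26308/365

Start with 28.
13 + 1/(28/1) = 13 + 1/28 = 365/28
72 + 1/(365/28) = 72 + 28/365 = 26308/365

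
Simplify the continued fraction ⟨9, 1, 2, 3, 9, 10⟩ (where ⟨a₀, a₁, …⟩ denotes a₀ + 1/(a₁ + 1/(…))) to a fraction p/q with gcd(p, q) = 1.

Starting at the tail and folding back:
Start with 10.
9 + 1/(10/1) = 9 + 1/10 = 91/10
3 + 1/(91/10) = 3 + 10/91 = 283/91
2 + 1/(283/91) = 2 + 91/283 = 657/283
1 + 1/(657/283) = 1 + 283/657 = 940/657
9 + 1/(940/657) = 9 + 657/940 = 9117/940

9117/940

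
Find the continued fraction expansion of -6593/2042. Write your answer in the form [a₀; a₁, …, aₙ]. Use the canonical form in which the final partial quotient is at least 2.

[-4; 1, 3, 2, 1, 2, 6, 9]

Run the Euclidean algorithm, recording each quotient:
-6593 = -4·2042 + 1575, so a_0 = -4
2042 = 1·1575 + 467, so a_1 = 1
1575 = 3·467 + 174, so a_2 = 3
467 = 2·174 + 119, so a_3 = 2
174 = 1·119 + 55, so a_4 = 1
119 = 2·55 + 9, so a_5 = 2
55 = 6·9 + 1, so a_6 = 6
9 = 9·1 + 0, so a_7 = 9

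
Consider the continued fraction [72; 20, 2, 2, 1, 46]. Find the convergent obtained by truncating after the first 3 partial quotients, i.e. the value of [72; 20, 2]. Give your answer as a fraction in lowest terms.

2954/41

a_0 = 72: 72/1
a_1 = 20: 1441/20
a_2 = 2: 2954/41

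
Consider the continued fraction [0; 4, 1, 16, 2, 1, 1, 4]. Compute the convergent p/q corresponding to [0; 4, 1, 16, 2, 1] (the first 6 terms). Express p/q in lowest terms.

Start with 1.
2 + 1/(1/1) = 2 + 1/1 = 3/1
16 + 1/(3/1) = 16 + 1/3 = 49/3
1 + 1/(49/3) = 1 + 3/49 = 52/49
4 + 1/(52/49) = 4 + 49/52 = 257/52
0 + 1/(257/52) = 0 + 52/257 = 52/257

52/257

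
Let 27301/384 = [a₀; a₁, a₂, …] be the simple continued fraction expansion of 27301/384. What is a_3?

1

Apply division with remainder until the remainder is 0:
27301 ÷ 384 → quotient 71, remainder 37
384 ÷ 37 → quotient 10, remainder 14
37 ÷ 14 → quotient 2, remainder 9
14 ÷ 9 → quotient 1, remainder 5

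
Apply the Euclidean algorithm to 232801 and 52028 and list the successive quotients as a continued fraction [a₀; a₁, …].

[4; 2, 9, 3, 6, 3, 4, 10]

Apply division with remainder until the remainder is 0:
⌊232801/52028⌋ = 4, remainder 24689
⌊52028/24689⌋ = 2, remainder 2650
⌊24689/2650⌋ = 9, remainder 839
⌊2650/839⌋ = 3, remainder 133
⌊839/133⌋ = 6, remainder 41
⌊133/41⌋ = 3, remainder 10
⌊41/10⌋ = 4, remainder 1
⌊10/1⌋ = 10, remainder 0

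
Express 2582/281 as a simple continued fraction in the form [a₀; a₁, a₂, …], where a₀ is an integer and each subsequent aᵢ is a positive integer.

2582 = 9·281 + 53, so a_0 = 9
281 = 5·53 + 16, so a_1 = 5
53 = 3·16 + 5, so a_2 = 3
16 = 3·5 + 1, so a_3 = 3
5 = 5·1 + 0, so a_4 = 5

[9; 5, 3, 3, 5]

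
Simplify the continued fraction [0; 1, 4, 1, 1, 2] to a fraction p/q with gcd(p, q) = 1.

23/28

Work from the innermost term outward:
Start with 2.
1 + 1/(2/1) = 1 + 1/2 = 3/2
1 + 1/(3/2) = 1 + 2/3 = 5/3
4 + 1/(5/3) = 4 + 3/5 = 23/5
1 + 1/(23/5) = 1 + 5/23 = 28/23
0 + 1/(28/23) = 0 + 23/28 = 23/28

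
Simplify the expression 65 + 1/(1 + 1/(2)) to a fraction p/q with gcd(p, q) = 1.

197/3

a_0 = 65: 65/1
a_1 = 1: 66/1
a_2 = 2: 197/3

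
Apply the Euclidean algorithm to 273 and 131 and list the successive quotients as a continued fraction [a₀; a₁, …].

[2; 11, 1, 10]

⌊273/131⌋ = 2, remainder 11
⌊131/11⌋ = 11, remainder 10
⌊11/10⌋ = 1, remainder 1
⌊10/1⌋ = 10, remainder 0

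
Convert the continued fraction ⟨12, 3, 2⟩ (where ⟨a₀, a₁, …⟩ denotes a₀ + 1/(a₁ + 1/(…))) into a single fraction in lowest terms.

86/7

Start with 2.
3 + 1/(2/1) = 3 + 1/2 = 7/2
12 + 1/(7/2) = 12 + 2/7 = 86/7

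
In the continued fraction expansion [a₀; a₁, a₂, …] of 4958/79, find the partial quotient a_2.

3

4958 = 62·79 + 60, so a_0 = 62
79 = 1·60 + 19, so a_1 = 1
60 = 3·19 + 3, so a_2 = 3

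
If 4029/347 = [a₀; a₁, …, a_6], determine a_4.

Repeatedly divide and take the remainder:
⌊4029/347⌋ = 11, remainder 212
⌊347/212⌋ = 1, remainder 135
⌊212/135⌋ = 1, remainder 77
⌊135/77⌋ = 1, remainder 58
⌊77/58⌋ = 1, remainder 19

1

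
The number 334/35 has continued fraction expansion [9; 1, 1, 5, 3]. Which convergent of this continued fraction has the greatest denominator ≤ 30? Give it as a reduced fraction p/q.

105/11

List convergents until the denominator exceeds the bound:
a_0 = 9: 9/1  (≤ bound)
a_1 = 1: 10/1  (≤ bound)
a_2 = 1: 19/2  (≤ bound)
a_3 = 5: 105/11  (≤ bound)
a_4 = 3: 334/35  (> 30, stop)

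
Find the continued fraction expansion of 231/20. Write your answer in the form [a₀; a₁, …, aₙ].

231 ÷ 20 → quotient 11, remainder 11
20 ÷ 11 → quotient 1, remainder 9
11 ÷ 9 → quotient 1, remainder 2
9 ÷ 2 → quotient 4, remainder 1
2 ÷ 1 → quotient 2, remainder 0

[11; 1, 1, 4, 2]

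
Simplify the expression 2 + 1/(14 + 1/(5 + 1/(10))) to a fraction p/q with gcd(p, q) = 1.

1499/724

Start with 10.
5 + 1/(10/1) = 5 + 1/10 = 51/10
14 + 1/(51/10) = 14 + 10/51 = 724/51
2 + 1/(724/51) = 2 + 51/724 = 1499/724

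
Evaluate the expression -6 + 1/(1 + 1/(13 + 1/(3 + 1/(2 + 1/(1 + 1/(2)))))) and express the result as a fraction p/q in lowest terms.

Start with 2.
1 + 1/(2/1) = 1 + 1/2 = 3/2
2 + 1/(3/2) = 2 + 2/3 = 8/3
3 + 1/(8/3) = 3 + 3/8 = 27/8
13 + 1/(27/8) = 13 + 8/27 = 359/27
1 + 1/(359/27) = 1 + 27/359 = 386/359
-6 + 1/(386/359) = -6 + 359/386 = -1957/386

-1957/386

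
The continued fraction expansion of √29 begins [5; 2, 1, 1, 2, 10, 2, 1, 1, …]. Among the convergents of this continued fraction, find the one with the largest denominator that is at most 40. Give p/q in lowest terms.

List convergents until the denominator exceeds the bound:
a_0 = 5: 5/1  (≤ bound)
a_1 = 2: 11/2  (≤ bound)
a_2 = 1: 16/3  (≤ bound)
a_3 = 1: 27/5  (≤ bound)
a_4 = 2: 70/13  (≤ bound)
a_5 = 10: 727/135  (> 40, stop)

70/13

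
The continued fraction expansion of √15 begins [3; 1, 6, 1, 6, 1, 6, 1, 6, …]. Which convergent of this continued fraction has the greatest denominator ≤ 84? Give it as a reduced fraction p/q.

244/63

List convergents until the denominator exceeds the bound:
a_0 = 3: 3/1  (≤ bound)
a_1 = 1: 4/1  (≤ bound)
a_2 = 6: 27/7  (≤ bound)
a_3 = 1: 31/8  (≤ bound)
a_4 = 6: 213/55  (≤ bound)
a_5 = 1: 244/63  (≤ bound)
a_6 = 6: 1677/433  (> 84, stop)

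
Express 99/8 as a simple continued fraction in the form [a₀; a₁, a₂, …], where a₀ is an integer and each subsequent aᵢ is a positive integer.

Repeatedly divide and take the remainder:
99 = 12·8 + 3, so a_0 = 12
8 = 2·3 + 2, so a_1 = 2
3 = 1·2 + 1, so a_2 = 1
2 = 2·1 + 0, so a_3 = 2

[12; 2, 1, 2]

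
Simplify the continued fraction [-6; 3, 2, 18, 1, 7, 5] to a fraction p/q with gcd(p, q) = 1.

Compute successive convergents:
a_0 = -6: -6/1
a_1 = 3: -17/3
a_2 = 2: -40/7
a_3 = 18: -737/129
a_4 = 1: -777/136
a_5 = 7: -6176/1081
a_6 = 5: -31657/5541

-31657/5541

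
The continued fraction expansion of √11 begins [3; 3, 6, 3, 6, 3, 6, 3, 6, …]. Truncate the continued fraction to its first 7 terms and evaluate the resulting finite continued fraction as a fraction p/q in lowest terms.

25077/7561

Collapse the nested fraction from the inside out:
Start with 6.
3 + 1/(6/1) = 3 + 1/6 = 19/6
6 + 1/(19/6) = 6 + 6/19 = 120/19
3 + 1/(120/19) = 3 + 19/120 = 379/120
6 + 1/(379/120) = 6 + 120/379 = 2394/379
3 + 1/(2394/379) = 3 + 379/2394 = 7561/2394
3 + 1/(7561/2394) = 3 + 2394/7561 = 25077/7561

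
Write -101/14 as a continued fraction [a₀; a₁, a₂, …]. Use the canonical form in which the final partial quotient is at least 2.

-101 ÷ 14 → quotient -8, remainder 11
14 ÷ 11 → quotient 1, remainder 3
11 ÷ 3 → quotient 3, remainder 2
3 ÷ 2 → quotient 1, remainder 1
2 ÷ 1 → quotient 2, remainder 0

[-8; 1, 3, 1, 2]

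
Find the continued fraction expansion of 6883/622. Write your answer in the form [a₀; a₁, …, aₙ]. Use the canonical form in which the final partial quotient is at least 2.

[11; 15, 5, 1, 6]

6883 = 11·622 + 41, so a_0 = 11
622 = 15·41 + 7, so a_1 = 15
41 = 5·7 + 6, so a_2 = 5
7 = 1·6 + 1, so a_3 = 1
6 = 6·1 + 0, so a_4 = 6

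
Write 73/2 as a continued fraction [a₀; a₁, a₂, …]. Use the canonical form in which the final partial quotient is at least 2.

[36; 2]

Repeatedly divide and take the remainder:
73 = 36·2 + 1, so a_0 = 36
2 = 2·1 + 0, so a_1 = 2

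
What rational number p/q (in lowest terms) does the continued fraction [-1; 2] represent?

Work from the innermost term outward:
Start with 2.
-1 + 1/(2/1) = -1 + 1/2 = -1/2

-1/2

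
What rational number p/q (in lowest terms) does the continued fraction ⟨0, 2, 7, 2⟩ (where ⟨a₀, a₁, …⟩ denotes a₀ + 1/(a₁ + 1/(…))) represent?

15/32

Start with 2.
7 + 1/(2/1) = 7 + 1/2 = 15/2
2 + 1/(15/2) = 2 + 2/15 = 32/15
0 + 1/(32/15) = 0 + 15/32 = 15/32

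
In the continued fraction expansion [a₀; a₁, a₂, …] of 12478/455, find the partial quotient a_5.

12478 = 27·455 + 193, so a_0 = 27
455 = 2·193 + 69, so a_1 = 2
193 = 2·69 + 55, so a_2 = 2
69 = 1·55 + 14, so a_3 = 1
55 = 3·14 + 13, so a_4 = 3
14 = 1·13 + 1, so a_5 = 1

1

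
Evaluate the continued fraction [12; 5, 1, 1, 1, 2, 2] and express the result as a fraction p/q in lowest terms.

a_0 = 12: 12/1
a_1 = 5: 61/5
a_2 = 1: 73/6
a_3 = 1: 134/11
a_4 = 1: 207/17
a_5 = 2: 548/45
a_6 = 2: 1303/107

1303/107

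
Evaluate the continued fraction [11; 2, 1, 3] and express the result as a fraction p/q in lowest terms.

125/11

Starting at the tail and folding back:
Start with 3.
1 + 1/(3/1) = 1 + 1/3 = 4/3
2 + 1/(4/3) = 2 + 3/4 = 11/4
11 + 1/(11/4) = 11 + 4/11 = 125/11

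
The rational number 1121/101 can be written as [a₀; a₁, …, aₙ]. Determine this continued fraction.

[11; 10, 10]

Repeatedly divide and take the remainder:
1121 ÷ 101 → quotient 11, remainder 10
101 ÷ 10 → quotient 10, remainder 1
10 ÷ 1 → quotient 10, remainder 0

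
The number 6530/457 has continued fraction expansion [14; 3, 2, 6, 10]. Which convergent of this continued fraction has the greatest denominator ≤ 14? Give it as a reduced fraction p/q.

100/7

List convergents until the denominator exceeds the bound:
a_0 = 14: 14/1  (≤ bound)
a_1 = 3: 43/3  (≤ bound)
a_2 = 2: 100/7  (≤ bound)
a_3 = 6: 643/45  (> 14, stop)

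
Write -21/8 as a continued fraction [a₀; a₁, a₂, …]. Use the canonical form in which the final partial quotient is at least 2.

[-3; 2, 1, 2]

⌊-21/8⌋ = -3, remainder 3
⌊8/3⌋ = 2, remainder 2
⌊3/2⌋ = 1, remainder 1
⌊2/1⌋ = 2, remainder 0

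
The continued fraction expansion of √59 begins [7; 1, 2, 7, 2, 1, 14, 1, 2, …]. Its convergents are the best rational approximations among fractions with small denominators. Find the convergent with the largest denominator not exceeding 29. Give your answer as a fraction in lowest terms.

a_0 = 7: 7/1  (≤ bound)
a_1 = 1: 8/1  (≤ bound)
a_2 = 2: 23/3  (≤ bound)
a_3 = 7: 169/22  (≤ bound)
a_4 = 2: 361/47  (> 29, stop)

169/22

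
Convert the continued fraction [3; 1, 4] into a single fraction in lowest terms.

a_0 = 3: 3/1
a_1 = 1: 4/1
a_2 = 4: 19/5

19/5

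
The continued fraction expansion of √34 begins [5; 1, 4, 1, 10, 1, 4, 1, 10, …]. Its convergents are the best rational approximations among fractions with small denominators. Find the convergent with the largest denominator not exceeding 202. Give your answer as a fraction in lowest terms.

a_0 = 5: 5/1  (≤ bound)
a_1 = 1: 6/1  (≤ bound)
a_2 = 4: 29/5  (≤ bound)
a_3 = 1: 35/6  (≤ bound)
a_4 = 10: 379/65  (≤ bound)
a_5 = 1: 414/71  (≤ bound)
a_6 = 4: 2035/349  (> 202, stop)

414/71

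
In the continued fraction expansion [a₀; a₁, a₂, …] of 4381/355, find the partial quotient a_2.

Run the Euclidean algorithm, recording each quotient:
⌊4381/355⌋ = 12, remainder 121
⌊355/121⌋ = 2, remainder 113
⌊121/113⌋ = 1, remainder 8

1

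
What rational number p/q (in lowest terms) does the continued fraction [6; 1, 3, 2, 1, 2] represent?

237/35

a_0 = 6: 6/1
a_1 = 1: 7/1
a_2 = 3: 27/4
a_3 = 2: 61/9
a_4 = 1: 88/13
a_5 = 2: 237/35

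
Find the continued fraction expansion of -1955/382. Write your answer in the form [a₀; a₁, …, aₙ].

[-6; 1, 7, 2, 22]

-1955 ÷ 382 → quotient -6, remainder 337
382 ÷ 337 → quotient 1, remainder 45
337 ÷ 45 → quotient 7, remainder 22
45 ÷ 22 → quotient 2, remainder 1
22 ÷ 1 → quotient 22, remainder 0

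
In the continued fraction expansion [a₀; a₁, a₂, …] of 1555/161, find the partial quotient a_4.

Apply division with remainder until the remainder is 0:
1555 ÷ 161 → quotient 9, remainder 106
161 ÷ 106 → quotient 1, remainder 55
106 ÷ 55 → quotient 1, remainder 51
55 ÷ 51 → quotient 1, remainder 4
51 ÷ 4 → quotient 12, remainder 3

12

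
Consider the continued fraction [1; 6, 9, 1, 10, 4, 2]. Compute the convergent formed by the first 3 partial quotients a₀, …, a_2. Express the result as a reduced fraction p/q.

64/55

Compute successive convergents:
a_0 = 1: 1/1
a_1 = 6: 7/6
a_2 = 9: 64/55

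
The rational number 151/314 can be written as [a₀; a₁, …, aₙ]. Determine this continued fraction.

[0; 2, 12, 1, 1, 2, 2]

⌊151/314⌋ = 0, remainder 151
⌊314/151⌋ = 2, remainder 12
⌊151/12⌋ = 12, remainder 7
⌊12/7⌋ = 1, remainder 5
⌊7/5⌋ = 1, remainder 2
⌊5/2⌋ = 2, remainder 1
⌊2/1⌋ = 2, remainder 0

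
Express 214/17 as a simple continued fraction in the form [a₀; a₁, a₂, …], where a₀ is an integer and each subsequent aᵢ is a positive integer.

[12; 1, 1, 2, 3]

Run the Euclidean algorithm, recording each quotient:
⌊214/17⌋ = 12, remainder 10
⌊17/10⌋ = 1, remainder 7
⌊10/7⌋ = 1, remainder 3
⌊7/3⌋ = 2, remainder 1
⌊3/1⌋ = 3, remainder 0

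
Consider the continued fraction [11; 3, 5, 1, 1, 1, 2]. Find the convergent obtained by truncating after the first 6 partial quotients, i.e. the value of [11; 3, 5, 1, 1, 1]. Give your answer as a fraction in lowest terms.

611/54

a_0 = 11: 11/1
a_1 = 3: 34/3
a_2 = 5: 181/16
a_3 = 1: 215/19
a_4 = 1: 396/35
a_5 = 1: 611/54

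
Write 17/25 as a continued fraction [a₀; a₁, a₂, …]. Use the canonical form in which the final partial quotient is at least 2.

Repeatedly divide and take the remainder:
17 = 0·25 + 17, so a_0 = 0
25 = 1·17 + 8, so a_1 = 1
17 = 2·8 + 1, so a_2 = 2
8 = 8·1 + 0, so a_3 = 8

[0; 1, 2, 8]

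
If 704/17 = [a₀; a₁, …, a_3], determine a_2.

Run the Euclidean algorithm, recording each quotient:
704 = 41·17 + 7, so a_0 = 41
17 = 2·7 + 3, so a_1 = 2
7 = 2·3 + 1, so a_2 = 2

2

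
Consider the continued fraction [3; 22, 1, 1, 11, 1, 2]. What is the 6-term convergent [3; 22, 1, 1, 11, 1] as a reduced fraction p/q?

1714/563

Collapse the nested fraction from the inside out:
Start with 1.
11 + 1/(1/1) = 11 + 1/1 = 12/1
1 + 1/(12/1) = 1 + 1/12 = 13/12
1 + 1/(13/12) = 1 + 12/13 = 25/13
22 + 1/(25/13) = 22 + 13/25 = 563/25
3 + 1/(563/25) = 3 + 25/563 = 1714/563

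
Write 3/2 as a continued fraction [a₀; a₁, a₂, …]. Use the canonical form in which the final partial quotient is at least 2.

[1; 2]

Repeatedly divide and take the remainder:
3 ÷ 2 → quotient 1, remainder 1
2 ÷ 1 → quotient 2, remainder 0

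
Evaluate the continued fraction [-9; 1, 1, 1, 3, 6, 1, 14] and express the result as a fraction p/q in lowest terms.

Start with 14.
1 + 1/(14/1) = 1 + 1/14 = 15/14
6 + 1/(15/14) = 6 + 14/15 = 104/15
3 + 1/(104/15) = 3 + 15/104 = 327/104
1 + 1/(327/104) = 1 + 104/327 = 431/327
1 + 1/(431/327) = 1 + 327/431 = 758/431
1 + 1/(758/431) = 1 + 431/758 = 1189/758
-9 + 1/(1189/758) = -9 + 758/1189 = -9943/1189

-9943/1189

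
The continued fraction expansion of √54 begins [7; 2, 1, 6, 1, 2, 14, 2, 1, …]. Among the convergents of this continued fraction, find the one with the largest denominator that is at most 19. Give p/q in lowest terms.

List convergents until the denominator exceeds the bound:
a_0 = 7: 7/1  (≤ bound)
a_1 = 2: 15/2  (≤ bound)
a_2 = 1: 22/3  (≤ bound)
a_3 = 6: 147/20  (> 19, stop)

22/3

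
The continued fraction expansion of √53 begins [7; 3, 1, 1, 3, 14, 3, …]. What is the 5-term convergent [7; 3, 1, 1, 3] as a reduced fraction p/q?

182/25

Start with 3.
1 + 1/(3/1) = 1 + 1/3 = 4/3
1 + 1/(4/3) = 1 + 3/4 = 7/4
3 + 1/(7/4) = 3 + 4/7 = 25/7
7 + 1/(25/7) = 7 + 7/25 = 182/25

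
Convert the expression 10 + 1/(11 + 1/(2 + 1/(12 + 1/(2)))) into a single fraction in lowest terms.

Start with 2.
12 + 1/(2/1) = 12 + 1/2 = 25/2
2 + 1/(25/2) = 2 + 2/25 = 52/25
11 + 1/(52/25) = 11 + 25/52 = 597/52
10 + 1/(597/52) = 10 + 52/597 = 6022/597

6022/597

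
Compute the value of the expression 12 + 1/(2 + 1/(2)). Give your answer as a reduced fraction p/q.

Starting at the tail and folding back:
Start with 2.
2 + 1/(2/1) = 2 + 1/2 = 5/2
12 + 1/(5/2) = 12 + 2/5 = 62/5

62/5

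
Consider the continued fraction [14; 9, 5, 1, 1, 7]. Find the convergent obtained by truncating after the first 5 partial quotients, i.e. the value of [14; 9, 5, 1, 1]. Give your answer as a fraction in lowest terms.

1425/101

Work from the innermost term outward:
Start with 1.
1 + 1/(1/1) = 1 + 1/1 = 2/1
5 + 1/(2/1) = 5 + 1/2 = 11/2
9 + 1/(11/2) = 9 + 2/11 = 101/11
14 + 1/(101/11) = 14 + 11/101 = 1425/101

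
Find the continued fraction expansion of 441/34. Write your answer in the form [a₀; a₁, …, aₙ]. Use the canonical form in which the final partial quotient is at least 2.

⌊441/34⌋ = 12, remainder 33
⌊34/33⌋ = 1, remainder 1
⌊33/1⌋ = 33, remainder 0

[12; 1, 33]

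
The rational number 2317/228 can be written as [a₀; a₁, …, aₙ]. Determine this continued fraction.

⌊2317/228⌋ = 10, remainder 37
⌊228/37⌋ = 6, remainder 6
⌊37/6⌋ = 6, remainder 1
⌊6/1⌋ = 6, remainder 0

[10; 6, 6, 6]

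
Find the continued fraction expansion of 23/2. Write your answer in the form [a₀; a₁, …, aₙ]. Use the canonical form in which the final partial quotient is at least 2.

23 ÷ 2 → quotient 11, remainder 1
2 ÷ 1 → quotient 2, remainder 0

[11; 2]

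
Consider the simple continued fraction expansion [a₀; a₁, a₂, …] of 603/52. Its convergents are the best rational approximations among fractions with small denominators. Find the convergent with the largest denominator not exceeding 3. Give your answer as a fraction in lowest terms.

23/2

a_0 = 11: 11/1  (≤ bound)
a_1 = 1: 12/1  (≤ bound)
a_2 = 1: 23/2  (≤ bound)
a_3 = 2: 58/5  (> 3, stop)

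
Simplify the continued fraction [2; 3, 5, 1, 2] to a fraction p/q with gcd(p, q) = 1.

Start with 2.
1 + 1/(2/1) = 1 + 1/2 = 3/2
5 + 1/(3/2) = 5 + 2/3 = 17/3
3 + 1/(17/3) = 3 + 3/17 = 54/17
2 + 1/(54/17) = 2 + 17/54 = 125/54

125/54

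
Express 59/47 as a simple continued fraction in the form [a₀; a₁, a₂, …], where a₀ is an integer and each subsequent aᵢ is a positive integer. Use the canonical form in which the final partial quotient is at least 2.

[1; 3, 1, 11]

59 = 1·47 + 12, so a_0 = 1
47 = 3·12 + 11, so a_1 = 3
12 = 1·11 + 1, so a_2 = 1
11 = 11·1 + 0, so a_3 = 11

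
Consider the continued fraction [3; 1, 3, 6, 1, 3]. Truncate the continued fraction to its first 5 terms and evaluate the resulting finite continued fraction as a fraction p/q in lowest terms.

109/29

a_0 = 3: 3/1
a_1 = 1: 4/1
a_2 = 3: 15/4
a_3 = 6: 94/25
a_4 = 1: 109/29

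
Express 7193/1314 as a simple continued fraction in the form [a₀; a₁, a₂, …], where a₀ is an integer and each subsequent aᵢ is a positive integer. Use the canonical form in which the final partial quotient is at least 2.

Repeatedly divide and take the remainder:
⌊7193/1314⌋ = 5, remainder 623
⌊1314/623⌋ = 2, remainder 68
⌊623/68⌋ = 9, remainder 11
⌊68/11⌋ = 6, remainder 2
⌊11/2⌋ = 5, remainder 1
⌊2/1⌋ = 2, remainder 0

[5; 2, 9, 6, 5, 2]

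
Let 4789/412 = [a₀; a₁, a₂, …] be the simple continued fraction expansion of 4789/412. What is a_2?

1

4789 ÷ 412 → quotient 11, remainder 257
412 ÷ 257 → quotient 1, remainder 155
257 ÷ 155 → quotient 1, remainder 102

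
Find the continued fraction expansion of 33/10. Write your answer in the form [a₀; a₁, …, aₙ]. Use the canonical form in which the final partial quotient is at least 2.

Repeatedly divide and take the remainder:
⌊33/10⌋ = 3, remainder 3
⌊10/3⌋ = 3, remainder 1
⌊3/1⌋ = 3, remainder 0

[3; 3, 3]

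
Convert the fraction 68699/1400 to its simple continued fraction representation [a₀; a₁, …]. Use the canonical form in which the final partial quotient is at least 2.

[49; 14, 7, 14]

Repeatedly divide and take the remainder:
68699 ÷ 1400 → quotient 49, remainder 99
1400 ÷ 99 → quotient 14, remainder 14
99 ÷ 14 → quotient 7, remainder 1
14 ÷ 1 → quotient 14, remainder 0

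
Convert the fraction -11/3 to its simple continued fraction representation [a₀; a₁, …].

[-4; 3]

Apply division with remainder until the remainder is 0:
-11 ÷ 3 → quotient -4, remainder 1
3 ÷ 1 → quotient 3, remainder 0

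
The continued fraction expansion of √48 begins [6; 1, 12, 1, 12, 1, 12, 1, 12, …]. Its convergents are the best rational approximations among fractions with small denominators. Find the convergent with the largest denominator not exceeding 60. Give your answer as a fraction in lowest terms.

List convergents until the denominator exceeds the bound:
a_0 = 6: 6/1  (≤ bound)
a_1 = 1: 7/1  (≤ bound)
a_2 = 12: 90/13  (≤ bound)
a_3 = 1: 97/14  (≤ bound)
a_4 = 12: 1254/181  (> 60, stop)

97/14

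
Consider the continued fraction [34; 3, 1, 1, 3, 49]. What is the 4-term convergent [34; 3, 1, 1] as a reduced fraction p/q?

240/7

Start with 1.
1 + 1/(1/1) = 1 + 1/1 = 2/1
3 + 1/(2/1) = 3 + 1/2 = 7/2
34 + 1/(7/2) = 34 + 2/7 = 240/7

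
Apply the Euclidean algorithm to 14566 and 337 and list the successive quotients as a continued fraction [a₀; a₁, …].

[43; 4, 2, 37]

14566 ÷ 337 → quotient 43, remainder 75
337 ÷ 75 → quotient 4, remainder 37
75 ÷ 37 → quotient 2, remainder 1
37 ÷ 1 → quotient 37, remainder 0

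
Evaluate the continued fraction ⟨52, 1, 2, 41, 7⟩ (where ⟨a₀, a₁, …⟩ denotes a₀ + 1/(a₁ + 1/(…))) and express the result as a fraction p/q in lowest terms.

45875/871

Start with 7.
41 + 1/(7/1) = 41 + 1/7 = 288/7
2 + 1/(288/7) = 2 + 7/288 = 583/288
1 + 1/(583/288) = 1 + 288/583 = 871/583
52 + 1/(871/583) = 52 + 583/871 = 45875/871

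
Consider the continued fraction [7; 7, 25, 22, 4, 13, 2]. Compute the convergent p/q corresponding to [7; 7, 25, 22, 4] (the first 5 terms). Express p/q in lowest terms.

112073/15692

Starting at the tail and folding back:
Start with 4.
22 + 1/(4/1) = 22 + 1/4 = 89/4
25 + 1/(89/4) = 25 + 4/89 = 2229/89
7 + 1/(2229/89) = 7 + 89/2229 = 15692/2229
7 + 1/(15692/2229) = 7 + 2229/15692 = 112073/15692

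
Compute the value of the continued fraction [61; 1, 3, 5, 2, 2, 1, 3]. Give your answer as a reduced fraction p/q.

36439/590

Build up convergents one term at a time:
a_0 = 61: 61/1
a_1 = 1: 62/1
a_2 = 3: 247/4
a_3 = 5: 1297/21
a_4 = 2: 2841/46
a_5 = 2: 6979/113
a_6 = 1: 9820/159
a_7 = 3: 36439/590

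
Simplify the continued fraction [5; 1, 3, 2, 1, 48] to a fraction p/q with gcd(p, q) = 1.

3652/633

Compute successive convergents:
a_0 = 5: 5/1
a_1 = 1: 6/1
a_2 = 3: 23/4
a_3 = 2: 52/9
a_4 = 1: 75/13
a_5 = 48: 3652/633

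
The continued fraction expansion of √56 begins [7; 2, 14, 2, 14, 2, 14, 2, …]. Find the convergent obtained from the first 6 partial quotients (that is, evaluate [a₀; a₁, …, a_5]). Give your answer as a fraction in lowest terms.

13455/1798

Use the convergent recurrence hₖ = aₖ·hₖ₋₁ + hₖ₋₂ (and likewise for the denominators kₖ):
a_0 = 7: 7/1
a_1 = 2: 15/2
a_2 = 14: 217/29
a_3 = 2: 449/60
a_4 = 14: 6503/869
a_5 = 2: 13455/1798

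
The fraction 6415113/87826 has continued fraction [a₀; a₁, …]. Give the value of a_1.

Apply division with remainder until the remainder is 0:
6415113 ÷ 87826 → quotient 73, remainder 3815
87826 ÷ 3815 → quotient 23, remainder 81

23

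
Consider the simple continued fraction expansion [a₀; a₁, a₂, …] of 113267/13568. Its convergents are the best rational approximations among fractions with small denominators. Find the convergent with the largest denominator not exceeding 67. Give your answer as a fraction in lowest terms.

a_0 = 8: 8/1  (≤ bound)
a_1 = 2: 17/2  (≤ bound)
a_2 = 1: 25/3  (≤ bound)
a_3 = 6: 167/20  (≤ bound)
a_4 = 1: 192/23  (≤ bound)
a_5 = 6: 1319/158  (> 67, stop)

192/23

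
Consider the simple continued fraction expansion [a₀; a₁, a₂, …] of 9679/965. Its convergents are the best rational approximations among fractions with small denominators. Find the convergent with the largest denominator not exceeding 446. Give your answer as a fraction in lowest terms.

a_0 = 10: 10/1  (≤ bound)
a_1 = 33: 331/33  (≤ bound)
a_2 = 3: 1003/100  (≤ bound)
a_3 = 1: 1334/133  (≤ bound)
a_4 = 1: 2337/233  (≤ bound)
a_5 = 1: 3671/366  (≤ bound)
a_6 = 2: 9679/965  (> 446, stop)

3671/366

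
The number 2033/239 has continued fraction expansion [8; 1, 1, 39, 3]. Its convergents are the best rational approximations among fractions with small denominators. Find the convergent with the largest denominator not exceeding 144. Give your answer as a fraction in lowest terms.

672/79

a_0 = 8: 8/1  (≤ bound)
a_1 = 1: 9/1  (≤ bound)
a_2 = 1: 17/2  (≤ bound)
a_3 = 39: 672/79  (≤ bound)
a_4 = 3: 2033/239  (> 144, stop)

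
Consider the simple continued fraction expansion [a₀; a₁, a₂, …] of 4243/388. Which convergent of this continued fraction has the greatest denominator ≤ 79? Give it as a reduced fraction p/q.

339/31

a_0 = 10: 10/1  (≤ bound)
a_1 = 1: 11/1  (≤ bound)
a_2 = 14: 164/15  (≤ bound)
a_3 = 1: 175/16  (≤ bound)
a_4 = 1: 339/31  (≤ bound)
a_5 = 12: 4243/388  (> 79, stop)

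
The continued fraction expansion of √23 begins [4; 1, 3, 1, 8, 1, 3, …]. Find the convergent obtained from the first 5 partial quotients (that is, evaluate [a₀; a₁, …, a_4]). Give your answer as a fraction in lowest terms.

Compute successive convergents:
a_0 = 4: 4/1
a_1 = 1: 5/1
a_2 = 3: 19/4
a_3 = 1: 24/5
a_4 = 8: 211/44

211/44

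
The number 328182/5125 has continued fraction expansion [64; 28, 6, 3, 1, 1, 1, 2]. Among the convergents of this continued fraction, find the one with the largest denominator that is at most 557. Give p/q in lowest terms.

34259/535

List convergents until the denominator exceeds the bound:
a_0 = 64: 64/1  (≤ bound)
a_1 = 28: 1793/28  (≤ bound)
a_2 = 6: 10822/169  (≤ bound)
a_3 = 3: 34259/535  (≤ bound)
a_4 = 1: 45081/704  (> 557, stop)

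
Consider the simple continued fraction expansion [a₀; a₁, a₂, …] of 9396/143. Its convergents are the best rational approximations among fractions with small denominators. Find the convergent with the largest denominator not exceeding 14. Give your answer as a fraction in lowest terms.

460/7

List convergents until the denominator exceeds the bound:
a_0 = 65: 65/1  (≤ bound)
a_1 = 1: 66/1  (≤ bound)
a_2 = 2: 197/3  (≤ bound)
a_3 = 2: 460/7  (≤ bound)
a_4 = 2: 1117/17  (> 14, stop)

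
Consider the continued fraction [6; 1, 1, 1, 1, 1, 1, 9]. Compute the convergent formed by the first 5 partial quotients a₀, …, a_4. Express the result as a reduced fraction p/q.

33/5

Collapse the nested fraction from the inside out:
Start with 1.
1 + 1/(1/1) = 1 + 1/1 = 2/1
1 + 1/(2/1) = 1 + 1/2 = 3/2
1 + 1/(3/2) = 1 + 2/3 = 5/3
6 + 1/(5/3) = 6 + 3/5 = 33/5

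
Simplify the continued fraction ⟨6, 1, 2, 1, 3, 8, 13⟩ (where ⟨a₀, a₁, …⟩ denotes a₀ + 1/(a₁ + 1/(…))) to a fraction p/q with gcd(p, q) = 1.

Work from the innermost term outward:
Start with 13.
8 + 1/(13/1) = 8 + 1/13 = 105/13
3 + 1/(105/13) = 3 + 13/105 = 328/105
1 + 1/(328/105) = 1 + 105/328 = 433/328
2 + 1/(433/328) = 2 + 328/433 = 1194/433
1 + 1/(1194/433) = 1 + 433/1194 = 1627/1194
6 + 1/(1627/1194) = 6 + 1194/1627 = 10956/1627

10956/1627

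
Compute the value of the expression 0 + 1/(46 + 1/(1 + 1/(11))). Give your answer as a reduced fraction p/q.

12/563

Work from the innermost term outward:
Start with 11.
1 + 1/(11/1) = 1 + 1/11 = 12/11
46 + 1/(12/11) = 46 + 11/12 = 563/12
0 + 1/(563/12) = 0 + 12/563 = 12/563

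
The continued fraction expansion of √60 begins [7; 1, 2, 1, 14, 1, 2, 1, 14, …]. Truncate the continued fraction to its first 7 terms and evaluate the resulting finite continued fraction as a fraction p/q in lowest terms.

1433/185

Start with 2.
1 + 1/(2/1) = 1 + 1/2 = 3/2
14 + 1/(3/2) = 14 + 2/3 = 44/3
1 + 1/(44/3) = 1 + 3/44 = 47/44
2 + 1/(47/44) = 2 + 44/47 = 138/47
1 + 1/(138/47) = 1 + 47/138 = 185/138
7 + 1/(185/138) = 7 + 138/185 = 1433/185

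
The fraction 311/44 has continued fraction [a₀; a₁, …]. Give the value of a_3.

⌊311/44⌋ = 7, remainder 3
⌊44/3⌋ = 14, remainder 2
⌊3/2⌋ = 1, remainder 1
⌊2/1⌋ = 2, remainder 0

2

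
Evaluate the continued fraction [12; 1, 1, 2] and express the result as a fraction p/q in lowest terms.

63/5

a_0 = 12: 12/1
a_1 = 1: 13/1
a_2 = 1: 25/2
a_3 = 2: 63/5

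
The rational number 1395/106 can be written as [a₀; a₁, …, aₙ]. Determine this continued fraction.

[13; 6, 4, 4]

Repeatedly divide and take the remainder:
1395 ÷ 106 → quotient 13, remainder 17
106 ÷ 17 → quotient 6, remainder 4
17 ÷ 4 → quotient 4, remainder 1
4 ÷ 1 → quotient 4, remainder 0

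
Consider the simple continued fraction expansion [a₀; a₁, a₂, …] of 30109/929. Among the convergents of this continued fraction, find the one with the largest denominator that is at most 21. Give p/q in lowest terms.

551/17

a_0 = 32: 32/1  (≤ bound)
a_1 = 2: 65/2  (≤ bound)
a_2 = 2: 162/5  (≤ bound)
a_3 = 3: 551/17  (≤ bound)
a_4 = 1: 713/22  (> 21, stop)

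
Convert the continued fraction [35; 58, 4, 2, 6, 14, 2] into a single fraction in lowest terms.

3466035/98981

Build up convergents one term at a time:
a_0 = 35: 35/1
a_1 = 58: 2031/58
a_2 = 4: 8159/233
a_3 = 2: 18349/524
a_4 = 6: 118253/3377
a_5 = 14: 1673891/47802
a_6 = 2: 3466035/98981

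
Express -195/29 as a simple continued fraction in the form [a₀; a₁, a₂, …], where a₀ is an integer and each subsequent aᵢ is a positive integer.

[-7; 3, 1, 1, 1, 2]

Apply division with remainder until the remainder is 0:
⌊-195/29⌋ = -7, remainder 8
⌊29/8⌋ = 3, remainder 5
⌊8/5⌋ = 1, remainder 3
⌊5/3⌋ = 1, remainder 2
⌊3/2⌋ = 1, remainder 1
⌊2/1⌋ = 2, remainder 0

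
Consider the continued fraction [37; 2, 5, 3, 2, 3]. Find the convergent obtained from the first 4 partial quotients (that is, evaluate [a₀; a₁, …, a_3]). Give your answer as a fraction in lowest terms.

Collapse the nested fraction from the inside out:
Start with 3.
5 + 1/(3/1) = 5 + 1/3 = 16/3
2 + 1/(16/3) = 2 + 3/16 = 35/16
37 + 1/(35/16) = 37 + 16/35 = 1311/35

1311/35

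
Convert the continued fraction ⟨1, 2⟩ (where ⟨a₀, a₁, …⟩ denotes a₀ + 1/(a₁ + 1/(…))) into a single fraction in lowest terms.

Start with 2.
1 + 1/(2/1) = 1 + 1/2 = 3/2

3/2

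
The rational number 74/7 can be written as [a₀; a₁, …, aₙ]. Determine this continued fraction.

74 ÷ 7 → quotient 10, remainder 4
7 ÷ 4 → quotient 1, remainder 3
4 ÷ 3 → quotient 1, remainder 1
3 ÷ 1 → quotient 3, remainder 0

[10; 1, 1, 3]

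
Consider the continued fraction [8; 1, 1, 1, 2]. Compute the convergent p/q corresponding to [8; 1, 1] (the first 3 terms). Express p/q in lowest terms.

Use the convergent recurrence hₖ = aₖ·hₖ₋₁ + hₖ₋₂ (and likewise for the denominators kₖ):
a_0 = 8: 8/1
a_1 = 1: 9/1
a_2 = 1: 17/2

17/2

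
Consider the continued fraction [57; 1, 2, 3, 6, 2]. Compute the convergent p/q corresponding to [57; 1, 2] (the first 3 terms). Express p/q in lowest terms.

Compute successive convergents:
a_0 = 57: 57/1
a_1 = 1: 58/1
a_2 = 2: 173/3

173/3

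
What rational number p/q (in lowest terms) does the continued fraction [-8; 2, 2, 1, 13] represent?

-727/96

Collapse the nested fraction from the inside out:
Start with 13.
1 + 1/(13/1) = 1 + 1/13 = 14/13
2 + 1/(14/13) = 2 + 13/14 = 41/14
2 + 1/(41/14) = 2 + 14/41 = 96/41
-8 + 1/(96/41) = -8 + 41/96 = -727/96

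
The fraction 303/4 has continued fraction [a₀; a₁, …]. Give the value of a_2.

3

⌊303/4⌋ = 75, remainder 3
⌊4/3⌋ = 1, remainder 1
⌊3/1⌋ = 3, remainder 0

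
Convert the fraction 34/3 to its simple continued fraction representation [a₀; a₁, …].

34 ÷ 3 → quotient 11, remainder 1
3 ÷ 1 → quotient 3, remainder 0

[11; 3]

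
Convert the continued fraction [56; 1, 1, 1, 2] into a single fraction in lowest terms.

453/8

a_0 = 56: 56/1
a_1 = 1: 57/1
a_2 = 1: 113/2
a_3 = 1: 170/3
a_4 = 2: 453/8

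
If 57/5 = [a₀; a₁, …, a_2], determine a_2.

2

57 = 11·5 + 2, so a_0 = 11
5 = 2·2 + 1, so a_1 = 2
2 = 2·1 + 0, so a_2 = 2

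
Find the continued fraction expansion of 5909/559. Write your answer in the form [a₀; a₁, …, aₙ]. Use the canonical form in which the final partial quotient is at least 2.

[10; 1, 1, 3, 26, 3]

Repeatedly divide and take the remainder:
5909 = 10·559 + 319, so a_0 = 10
559 = 1·319 + 240, so a_1 = 1
319 = 1·240 + 79, so a_2 = 1
240 = 3·79 + 3, so a_3 = 3
79 = 26·3 + 1, so a_4 = 26
3 = 3·1 + 0, so a_5 = 3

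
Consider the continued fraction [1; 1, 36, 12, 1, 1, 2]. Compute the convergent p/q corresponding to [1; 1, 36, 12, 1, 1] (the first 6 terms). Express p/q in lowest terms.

Start with 1.
1 + 1/(1/1) = 1 + 1/1 = 2/1
12 + 1/(2/1) = 12 + 1/2 = 25/2
36 + 1/(25/2) = 36 + 2/25 = 902/25
1 + 1/(902/25) = 1 + 25/902 = 927/902
1 + 1/(927/902) = 1 + 902/927 = 1829/927

1829/927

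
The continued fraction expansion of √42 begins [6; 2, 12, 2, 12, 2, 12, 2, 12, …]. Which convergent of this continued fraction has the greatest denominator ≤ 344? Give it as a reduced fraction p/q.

337/52

List convergents until the denominator exceeds the bound:
a_0 = 6: 6/1  (≤ bound)
a_1 = 2: 13/2  (≤ bound)
a_2 = 12: 162/25  (≤ bound)
a_3 = 2: 337/52  (≤ bound)
a_4 = 12: 4206/649  (> 344, stop)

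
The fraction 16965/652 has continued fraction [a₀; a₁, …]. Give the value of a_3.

2

16965 = 26·652 + 13, so a_0 = 26
652 = 50·13 + 2, so a_1 = 50
13 = 6·2 + 1, so a_2 = 6
2 = 2·1 + 0, so a_3 = 2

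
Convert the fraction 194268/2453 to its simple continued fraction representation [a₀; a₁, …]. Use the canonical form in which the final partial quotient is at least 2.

[79; 5, 10, 48]

194268 ÷ 2453 → quotient 79, remainder 481
2453 ÷ 481 → quotient 5, remainder 48
481 ÷ 48 → quotient 10, remainder 1
48 ÷ 1 → quotient 48, remainder 0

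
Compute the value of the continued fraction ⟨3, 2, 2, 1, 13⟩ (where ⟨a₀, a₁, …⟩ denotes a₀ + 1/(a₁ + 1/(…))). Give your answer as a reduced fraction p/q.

329/96

Collapse the nested fraction from the inside out:
Start with 13.
1 + 1/(13/1) = 1 + 1/13 = 14/13
2 + 1/(14/13) = 2 + 13/14 = 41/14
2 + 1/(41/14) = 2 + 14/41 = 96/41
3 + 1/(96/41) = 3 + 41/96 = 329/96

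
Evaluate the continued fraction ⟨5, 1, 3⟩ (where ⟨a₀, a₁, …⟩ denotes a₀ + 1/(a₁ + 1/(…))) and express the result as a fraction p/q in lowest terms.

Compute successive convergents:
a_0 = 5: 5/1
a_1 = 1: 6/1
a_2 = 3: 23/4

23/4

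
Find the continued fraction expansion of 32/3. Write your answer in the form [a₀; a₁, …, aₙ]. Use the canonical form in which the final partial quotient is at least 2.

[10; 1, 2]

Repeatedly divide and take the remainder:
32 ÷ 3 → quotient 10, remainder 2
3 ÷ 2 → quotient 1, remainder 1
2 ÷ 1 → quotient 2, remainder 0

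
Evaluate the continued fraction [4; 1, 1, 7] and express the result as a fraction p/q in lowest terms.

Starting at the tail and folding back:
Start with 7.
1 + 1/(7/1) = 1 + 1/7 = 8/7
1 + 1/(8/7) = 1 + 7/8 = 15/8
4 + 1/(15/8) = 4 + 8/15 = 68/15

68/15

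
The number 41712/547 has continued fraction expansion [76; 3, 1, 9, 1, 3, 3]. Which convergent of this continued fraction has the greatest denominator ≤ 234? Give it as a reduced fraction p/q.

a_0 = 76: 76/1  (≤ bound)
a_1 = 3: 229/3  (≤ bound)
a_2 = 1: 305/4  (≤ bound)
a_3 = 9: 2974/39  (≤ bound)
a_4 = 1: 3279/43  (≤ bound)
a_5 = 3: 12811/168  (≤ bound)
a_6 = 3: 41712/547  (> 234, stop)

12811/168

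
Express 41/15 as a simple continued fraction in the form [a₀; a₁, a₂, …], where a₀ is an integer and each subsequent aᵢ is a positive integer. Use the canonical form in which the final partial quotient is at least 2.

41 = 2·15 + 11, so a_0 = 2
15 = 1·11 + 4, so a_1 = 1
11 = 2·4 + 3, so a_2 = 2
4 = 1·3 + 1, so a_3 = 1
3 = 3·1 + 0, so a_4 = 3

[2; 1, 2, 1, 3]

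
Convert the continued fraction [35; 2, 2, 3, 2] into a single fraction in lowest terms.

a_0 = 35: 35/1
a_1 = 2: 71/2
a_2 = 2: 177/5
a_3 = 3: 602/17
a_4 = 2: 1381/39

1381/39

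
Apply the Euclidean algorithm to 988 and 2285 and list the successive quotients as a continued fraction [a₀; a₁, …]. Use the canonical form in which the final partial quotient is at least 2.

Apply division with remainder until the remainder is 0:
⌊988/2285⌋ = 0, remainder 988
⌊2285/988⌋ = 2, remainder 309
⌊988/309⌋ = 3, remainder 61
⌊309/61⌋ = 5, remainder 4
⌊61/4⌋ = 15, remainder 1
⌊4/1⌋ = 4, remainder 0

[0; 2, 3, 5, 15, 4]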